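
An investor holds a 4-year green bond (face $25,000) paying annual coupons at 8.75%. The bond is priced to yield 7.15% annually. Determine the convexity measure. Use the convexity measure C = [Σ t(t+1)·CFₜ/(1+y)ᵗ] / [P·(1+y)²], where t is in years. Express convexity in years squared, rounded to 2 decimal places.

14.85

With y = 0.0715:
  t   CF        PV=CF/(1+0.0715)^t    t·PV        t(t+1)·PV
  1     2,187.50     2,041.5306     2,041.5306       4,083.0611
  2     2,187.50     1,905.3015     3,810.6030      11,431.8090
  3     2,187.50     1,778.1629     5,334.4886      21,337.9543
  4    27,187.50    20,625.3142    82,501.2567     412,506.2836
  Σ                 26,350.3091    93,687.8789     449,359.1081
P = 26,350.3091.
Convexity = Σ t(t+1)·PV / [P·(1+y)²] = 449,359.1081 / (26,350.3091 × 1.148112) = 14.85332.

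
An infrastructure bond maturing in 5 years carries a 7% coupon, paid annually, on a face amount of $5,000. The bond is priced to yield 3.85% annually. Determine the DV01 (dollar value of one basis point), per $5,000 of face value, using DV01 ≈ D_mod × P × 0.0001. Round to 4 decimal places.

$2.4336

Periodic yield y = 0.0385.
  t   CF        PV=CF/(1+0.0385)^t    t·PV
  1       350.00       337.0246       337.0246
  2       350.00       324.5301       649.0603
  3       350.00       312.4989       937.4968
  4       350.00       300.9138     1,203.6550
  5     5,350.00     4,429.1591    22,145.7953
  Σ                  5,704.1265    25,273.0320
P = 5,704.1265; D_Mac = 4.43066 yrs; D_mod = 4.26640 yrs.
DV01 ≈ 4.26640 × 5,704.1265 × 0.0001 = 2.433609.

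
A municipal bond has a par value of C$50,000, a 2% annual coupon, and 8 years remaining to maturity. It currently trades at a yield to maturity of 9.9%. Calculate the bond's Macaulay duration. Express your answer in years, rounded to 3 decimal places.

Periodic yield y = 0.099. Discount each cash flow and weight by its year:
  t   CF        PV=CF/(1+0.099)^t    t·PV
  1     1,000.00       909.9181       909.9181
  2     1,000.00       827.9510     1,655.9019
  3     1,000.00       753.3676     2,260.1027
  4     1,000.00       685.5028     2,742.0112
  5     1,000.00       623.7514     3,118.7570
  6     1,000.00       567.5627     3,405.3762
  7     1,000.00       516.4356     3,615.0490
  8    51,000.00    23,965.6182   191,724.9458
  Σ                 28,850.1073   209,432.0620
Price P = Σ PV = 28,850.1073.
Macaulay duration = Σ(t·PV) / P = 209,432.0620 / 28,850.1073 = 7.25932 years.

7.259 years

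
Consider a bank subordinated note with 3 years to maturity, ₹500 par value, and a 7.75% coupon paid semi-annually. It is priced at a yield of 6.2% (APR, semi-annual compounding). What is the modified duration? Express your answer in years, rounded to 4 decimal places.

2.6577 years

Periodic yield y = 0.031. First find Macaulay duration:
  t   CF        PV=CF/(1+0.031)^t    t·PV
  1       19.375        18.7924        18.7924
  2       19.375        18.2274        36.4548
  3       19.375        17.6793        53.0380
  4       19.375        17.1477        68.5910
  5       19.375        16.6321        83.1607
  6      519.375       432.4432     2,594.6591
  Σ                    520.9222     2,854.6960
P = 520.9222; Macaulay duration = 2,854.6960 / 520.9222 = 5.48008 half-year periods = 2.74004 years.
Modified duration = D_Mac / (1 + y) = 2.74004 / 1.031 = 2.65765 years.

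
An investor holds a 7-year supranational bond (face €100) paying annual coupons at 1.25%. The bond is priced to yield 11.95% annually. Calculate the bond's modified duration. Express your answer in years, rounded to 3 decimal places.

5.908 years

Periodic yield y = 0.1195. First find Macaulay duration:
  t   CF        PV=CF/(1+0.1195)^t    t·PV
  1         1.25         1.1166         1.1166
  2         1.25         0.9974         1.9948
  3         1.25         0.8909         2.6728
  4         1.25         0.7958         3.1833
  5         1.25         0.7109         3.5543
  6         1.25         0.6350         3.8099
  7       101.25        45.9437       321.6062
  Σ                     51.0903       337.9378
P = 51.0903; Macaulay duration = 337.9378 / 51.0903 = 6.61452 years.
Modified duration = D_Mac / (1 + y) = 6.61452 / 1.1195 = 5.90846 years.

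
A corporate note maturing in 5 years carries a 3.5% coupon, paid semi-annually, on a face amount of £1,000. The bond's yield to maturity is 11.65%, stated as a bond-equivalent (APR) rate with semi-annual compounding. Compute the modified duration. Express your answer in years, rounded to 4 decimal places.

4.2881 years

Periodic yield y = 0.05825. First find Macaulay duration:
  t   CF        PV=CF/(1+0.05825)^t    t·PV
  1        17.50        16.5367        16.5367
  2        17.50        15.6265        31.2530
  3        17.50        14.7664        44.2991
  4        17.50        13.9536        55.8142
  5        17.50        13.1855        65.9275
  6        17.50        12.4597        74.7583
  7        17.50        11.7739        82.4173
  8        17.50        11.1258        89.0065
  9        17.50        10.5134        94.6207
  10    1,017.50       577.6325     5,776.3253
  Σ                    697.5740     6,330.9587
P = 697.5740; Macaulay duration = 6,330.9587 / 697.5740 = 9.07568 half-year periods = 4.53784 years.
Modified duration = D_Mac / (1 + y) = 4.53784 / 1.05825 = 4.28806 years.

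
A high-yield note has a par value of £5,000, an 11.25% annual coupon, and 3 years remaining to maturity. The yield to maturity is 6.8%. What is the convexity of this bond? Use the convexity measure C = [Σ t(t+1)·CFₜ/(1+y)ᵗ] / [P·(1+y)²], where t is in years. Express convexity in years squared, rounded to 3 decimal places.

9.230

With y = 0.068:
  t   CF        PV=CF/(1+0.068)^t    t·PV        t(t+1)·PV
  1       562.50       526.6854       526.6854       1,053.3708
  2       562.50       493.1511       986.3022       2,958.9067
  3     5,562.50     4,566.2140    13,698.6421      54,794.5686
  Σ                  5,586.0506    15,211.6298      58,806.8461
P = 5,586.0506.
Convexity = Σ t(t+1)·PV / [P·(1+y)²] = 58,806.8461 / (5,586.0506 × 1.140624) = 9.22955.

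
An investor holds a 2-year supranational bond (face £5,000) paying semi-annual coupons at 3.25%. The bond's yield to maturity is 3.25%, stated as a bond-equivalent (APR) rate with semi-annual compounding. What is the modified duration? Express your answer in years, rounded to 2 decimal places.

1.92 years

Periodic yield y = 0.01625. First find Macaulay duration:
  t   CF        PV=CF/(1+0.01625)^t    t·PV
  1        81.25        79.9508        79.9508
  2        81.25        78.6724       157.3447
  3        81.25        77.4144       232.2432
  4     5,081.25     4,763.9624    19,055.8497
  Σ                  5,000.0000    19,525.3885
P = 5,000.0000; Macaulay duration = 19,525.3885 / 5,000.0000 = 3.90508 half-year periods = 1.95254 years.
Modified duration = D_Mac / (1 + y) = 1.95254 / 1.01625 = 1.92132 years.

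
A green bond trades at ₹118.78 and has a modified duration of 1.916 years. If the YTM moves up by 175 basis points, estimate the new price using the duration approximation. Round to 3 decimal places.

₹114.797

Duration approximation: ΔP/P ≈ -D_mod · Δy = -1.916 × (+0.0175) = -0.033530.
New price ≈ 118.78 × (1 - 0.033530) = 114.7973066.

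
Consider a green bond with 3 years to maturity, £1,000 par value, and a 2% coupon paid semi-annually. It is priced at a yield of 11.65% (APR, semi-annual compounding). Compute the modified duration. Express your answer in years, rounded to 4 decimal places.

Periodic yield y = 0.05825. First find Macaulay duration:
  t   CF        PV=CF/(1+0.05825)^t    t·PV
  1        10.00         9.4496         9.4496
  2        10.00         8.9294        17.8588
  3        10.00         8.4379        25.3137
  4        10.00         7.9735        31.8938
  5        10.00         7.5346        37.6729
  6     1,010.00       719.1040     4,314.6241
  Σ                    761.4289     4,436.8129
P = 761.4289; Macaulay duration = 4,436.8129 / 761.4289 = 5.82696 half-year periods = 2.91348 years.
Modified duration = D_Mac / (1 + y) = 2.91348 / 1.05825 = 2.75311 years.

2.7531 years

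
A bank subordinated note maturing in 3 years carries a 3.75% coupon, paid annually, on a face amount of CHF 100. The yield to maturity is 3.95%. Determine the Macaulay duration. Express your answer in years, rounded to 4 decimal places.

2.8925 years

Periodic yield y = 0.0395. Discount each cash flow and weight by its year:
  t   CF        PV=CF/(1+0.0395)^t    t·PV
  1         3.75         3.6075         3.6075
  2         3.75         3.4704         6.9408
  3       103.75        92.3665       277.0996
  Σ                     99.4445       287.6479
Price P = Σ PV = 99.4445.
Macaulay duration = Σ(t·PV) / P = 287.6479 / 99.4445 = 2.89255 years.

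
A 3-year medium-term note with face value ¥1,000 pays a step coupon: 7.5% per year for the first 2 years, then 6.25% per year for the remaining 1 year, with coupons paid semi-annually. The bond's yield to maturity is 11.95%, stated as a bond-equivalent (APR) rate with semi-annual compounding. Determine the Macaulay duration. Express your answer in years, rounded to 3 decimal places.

2.723 years

Periodic yield y = 0.05975. Discount each cash flow and weight by its period:
  t   CF        PV=CF/(1+0.05975)^t    t·PV
  1        37.50        35.3857        35.3857
  2        37.50        33.3906        66.7812
  3        37.50        31.5080        94.5240
  4        37.50        29.7316       118.9262
  5        31.25        23.3794       116.8969
  6     1,031.25       728.0202     4,368.1210
  Σ                    881.4154     4,800.6351
Price P = Σ PV = 881.4154.
Macaulay duration = Σ(t·PV) / P = 4,800.6351 / 881.4154 = 5.44651 half-year periods.
In years: 5.44651 / 2 = 2.72325 years.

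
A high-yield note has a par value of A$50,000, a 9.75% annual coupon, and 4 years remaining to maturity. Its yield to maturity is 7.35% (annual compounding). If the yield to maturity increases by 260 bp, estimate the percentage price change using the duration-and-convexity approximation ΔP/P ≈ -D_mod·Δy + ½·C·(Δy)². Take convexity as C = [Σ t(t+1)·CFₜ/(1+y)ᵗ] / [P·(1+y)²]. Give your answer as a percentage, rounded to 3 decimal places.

With y = 0.0735:
  t   CF        PV=CF/(1+0.0735)^t    t·PV        t(t+1)·PV
  1     4,875.00     4,541.2203     4,541.2203       9,082.4406
  2     4,875.00     4,230.2937     8,460.5874      25,381.7623
  3     4,875.00     3,940.6555    11,821.9666      47,287.8664
  4    54,875.00    41,320.5733   165,282.2931     826,411.4654
  Σ                 54,032.7428   190,106.0674     908,163.5348
P = 54,032.7428; D_Mac = 3.51835 yrs; D_mod = 3.27746 yrs; C = 14.58488.
Duration effect: -3.27746 × (+0.026) = -0.085214
Convexity effect: 0.5 × 14.58488 × (0.026)² = +0.0049297
ΔP/P ≈ -0.085214 + 0.0049297 = -0.080284 = -8.0284%.

-8.028%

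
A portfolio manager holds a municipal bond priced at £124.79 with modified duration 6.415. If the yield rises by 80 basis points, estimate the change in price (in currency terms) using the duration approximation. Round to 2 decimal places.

-£6.40

Duration approximation: ΔP/P ≈ -D_mod · Δy = -6.415 × (+0.008) = -0.051320.
ΔP ≈ 124.79 × (-0.051320) = -6.4042228.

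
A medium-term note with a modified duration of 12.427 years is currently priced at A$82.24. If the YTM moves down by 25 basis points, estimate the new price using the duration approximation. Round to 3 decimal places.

A$84.795

Duration approximation: ΔP/P ≈ -D_mod · Δy = -12.427 × (-0.0025) = +0.0310675.
New price ≈ 82.24 × (1 + 0.0310675) = 84.7949912.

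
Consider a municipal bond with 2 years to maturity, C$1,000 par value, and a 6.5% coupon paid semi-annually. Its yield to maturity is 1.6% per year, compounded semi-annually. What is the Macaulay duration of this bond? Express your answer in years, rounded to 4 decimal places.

Periodic yield y = 0.008. Discount each cash flow and weight by its period:
  t   CF        PV=CF/(1+0.008)^t    t·PV
  1        32.50        32.2421        32.2421
  2        32.50        31.9862        63.9723
  3        32.50        31.7323        95.1969
  4     1,032.50     1,000.1104     4,000.4415
  Σ                  1,096.0709     4,191.8529
Price P = Σ PV = 1,096.0709.
Macaulay duration = Σ(t·PV) / P = 4,191.8529 / 1,096.0709 = 3.82444 half-year periods.
In years: 3.82444 / 2 = 1.91222 years.

1.9122 years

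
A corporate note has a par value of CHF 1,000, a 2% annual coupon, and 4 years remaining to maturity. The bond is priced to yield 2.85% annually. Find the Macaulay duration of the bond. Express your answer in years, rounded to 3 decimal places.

Periodic yield y = 0.0285. Discount each cash flow and weight by its year:
  t   CF        PV=CF/(1+0.0285)^t    t·PV
  1        20.00        19.4458        19.4458
  2        20.00        18.9069        37.8139
  3        20.00        18.3830        55.1491
  4     1,020.00       911.5552     3,646.2209
  Σ                    968.2910     3,758.6297
Price P = Σ PV = 968.2910.
Macaulay duration = Σ(t·PV) / P = 3,758.6297 / 968.2910 = 3.88171 years.

3.882 years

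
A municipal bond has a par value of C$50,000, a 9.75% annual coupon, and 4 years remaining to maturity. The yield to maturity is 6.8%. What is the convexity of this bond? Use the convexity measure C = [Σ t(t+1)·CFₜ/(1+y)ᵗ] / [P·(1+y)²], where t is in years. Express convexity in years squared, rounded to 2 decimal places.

14.76

With y = 0.068:
  t   CF        PV=CF/(1+0.068)^t    t·PV        t(t+1)·PV
  1     4,875.00     4,564.6067     4,564.6067       9,129.2135
  2     4,875.00     4,273.9763     8,547.9527      25,643.8581
  3     4,875.00     4,001.8505    12,005.5515      48,022.2062
  4    54,875.00    42,178.3438   168,713.3752     843,566.8760
  Σ                 55,018.7774   193,831.4862     926,362.1538
P = 55,018.7774.
Convexity = Σ t(t+1)·PV / [P·(1+y)²] = 926,362.1538 / (55,018.7774 × 1.140624) = 14.76139.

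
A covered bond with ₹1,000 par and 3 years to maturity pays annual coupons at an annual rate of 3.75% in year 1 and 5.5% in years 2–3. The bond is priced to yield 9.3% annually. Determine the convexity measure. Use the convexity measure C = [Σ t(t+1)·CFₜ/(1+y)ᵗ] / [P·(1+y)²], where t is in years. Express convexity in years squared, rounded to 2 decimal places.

9.46

With y = 0.093:
  t   CF        PV=CF/(1+0.093)^t    t·PV        t(t+1)·PV
  1        37.50        34.3092        34.3092          68.6185
  2        55.00        46.0386        92.0773         276.2318
  3     1,055.00       807.9639     2,423.8918       9,695.5672
  Σ                    888.3118     2,550.2783      10,040.4174
P = 888.3118.
Convexity = Σ t(t+1)·PV / [P·(1+y)²] = 10,040.4174 / (888.3118 × 1.194649) = 9.46120.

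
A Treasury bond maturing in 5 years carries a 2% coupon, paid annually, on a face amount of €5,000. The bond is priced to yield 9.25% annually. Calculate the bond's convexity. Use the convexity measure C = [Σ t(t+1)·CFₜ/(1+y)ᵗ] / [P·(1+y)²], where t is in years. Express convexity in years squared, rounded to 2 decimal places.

23.59

With y = 0.0925:
  t   CF        PV=CF/(1+0.0925)^t    t·PV        t(t+1)·PV
  1       100.00        91.5332        91.5332         183.0664
  2       100.00        83.7832       167.5665         502.6994
  3       100.00        76.6895       230.0684         920.2735
  4       100.00        70.1963       280.7852       1,403.9260
  5     5,100.00     3,276.8982    16,384.4909      98,306.9456
  Σ                  3,599.1004    17,154.4441     101,316.9108
P = 3,599.1004.
Convexity = Σ t(t+1)·PV / [P·(1+y)²] = 101,316.9108 / (3,599.1004 × 1.193556) = 23.58550.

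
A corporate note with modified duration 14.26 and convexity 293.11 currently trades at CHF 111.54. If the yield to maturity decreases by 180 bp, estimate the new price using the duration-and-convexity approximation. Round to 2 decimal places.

Duration effect: -D_mod·Δy = -14.26 × (-0.018) = +0.256680
Convexity effect: ½·C·(Δy)² = 0.5 × 293.11 × (-0.018)² = +0.04748382
ΔP/P ≈ +0.256680 + 0.04748382 = +0.30416382
New price ≈ 111.54 × (1 + 0.30416382) = 145.4664324828.

CHF 145.47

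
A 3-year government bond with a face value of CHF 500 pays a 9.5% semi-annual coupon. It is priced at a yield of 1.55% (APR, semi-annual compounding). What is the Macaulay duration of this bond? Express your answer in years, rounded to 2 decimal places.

Periodic yield y = 0.00775. Discount each cash flow and weight by its period:
  t   CF        PV=CF/(1+0.00775)^t    t·PV
  1        23.75        23.5674        23.5674
  2        23.75        23.3861        46.7722
  3        23.75        23.2063        69.6188
  4        23.75        23.0278        92.1112
  5        23.75        22.8507       114.2535
  6       523.75       500.0428     3,000.2569
  Σ                    616.0810     3,346.5800
Price P = Σ PV = 616.0810.
Macaulay duration = Σ(t·PV) / P = 3,346.5800 / 616.0810 = 5.43205 half-year periods.
In years: 5.43205 / 2 = 2.71602 years.

2.72 years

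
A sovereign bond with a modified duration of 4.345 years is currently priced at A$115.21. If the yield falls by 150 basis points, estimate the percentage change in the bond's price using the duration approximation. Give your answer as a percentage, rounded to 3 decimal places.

Duration approximation: ΔP/P ≈ -D_mod · Δy = -4.345 × (-0.015) = +0.065175.
As a percentage: +6.5175%.

+6.518%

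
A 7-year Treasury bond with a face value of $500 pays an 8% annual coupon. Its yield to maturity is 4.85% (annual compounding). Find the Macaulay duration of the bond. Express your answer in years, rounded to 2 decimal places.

Periodic yield y = 0.0485. Discount each cash flow and weight by its year:
  t   CF        PV=CF/(1+0.0485)^t    t·PV
  1        40.00        38.1497        38.1497
  2        40.00        36.3851        72.7701
  3        40.00        34.7020       104.1060
  4        40.00        33.0968       132.3873
  5        40.00        31.5659       157.8294
  6        40.00        30.1057       180.6345
  7       540.00       387.6276     2,713.3933
  Σ                    591.6329     3,399.2704
Price P = Σ PV = 591.6329.
Macaulay duration = Σ(t·PV) / P = 3,399.2704 / 591.6329 = 5.74557 years.

5.75 years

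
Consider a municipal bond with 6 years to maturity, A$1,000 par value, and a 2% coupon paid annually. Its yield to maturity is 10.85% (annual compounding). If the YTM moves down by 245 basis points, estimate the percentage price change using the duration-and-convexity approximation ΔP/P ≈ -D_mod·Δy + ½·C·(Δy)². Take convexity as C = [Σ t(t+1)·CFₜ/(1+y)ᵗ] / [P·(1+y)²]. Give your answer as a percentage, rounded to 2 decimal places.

With y = 0.1085:
  t   CF        PV=CF/(1+0.1085)^t    t·PV        t(t+1)·PV
  1        20.00        18.0424        18.0424          36.0848
  2        20.00        16.2764        32.5528          97.6585
  3        20.00        14.6833        44.0498         176.1993
  4        20.00        13.2461        52.9843         264.9215
  5        20.00        11.9495        59.7477         358.4865
  6     1,020.00       549.7763     3,298.6576      23,090.6032
  Σ                    623.9740     3,506.0347      24,023.9537
P = 623.9740; D_Mac = 5.61888 yrs; D_mod = 5.06890 yrs; C = 31.33333.
Duration effect: -5.06890 × (-0.0245) = +0.124188
Convexity effect: 0.5 × 31.33333 × (-0.0245)² = +0.0094039
ΔP/P ≈ +0.124188 + 0.0094039 = +0.133592 = +13.3592%.

+13.36%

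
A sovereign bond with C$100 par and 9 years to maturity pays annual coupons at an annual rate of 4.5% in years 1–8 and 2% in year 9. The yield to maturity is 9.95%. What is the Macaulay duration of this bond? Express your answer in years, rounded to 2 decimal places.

7.22 years

Periodic yield y = 0.0995. Discount each cash flow and weight by its year:
  t   CF        PV=CF/(1+0.0995)^t    t·PV
  1         4.50         4.0928         4.0928
  2         4.50         3.7224         7.4448
  3         4.50         3.3855        10.1566
  4         4.50         3.0792        12.3166
  5         4.50         2.8005        14.0025
  6         4.50         2.5471        15.2824
  7         4.50         2.3166        16.2160
  8         4.50         2.1069        16.8555
  9       102.00        43.4353       390.9179
  Σ                     67.4863       487.2851
Price P = Σ PV = 67.4863.
Macaulay duration = Σ(t·PV) / P = 487.2851 / 67.4863 = 7.22051 years.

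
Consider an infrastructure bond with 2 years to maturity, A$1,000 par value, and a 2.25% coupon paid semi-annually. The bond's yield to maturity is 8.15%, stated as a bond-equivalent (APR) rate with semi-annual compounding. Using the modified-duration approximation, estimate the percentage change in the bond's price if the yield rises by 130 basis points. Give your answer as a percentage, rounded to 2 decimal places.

-2.45%

Periodic yield y = 0.04075. Modified duration first:
  t   CF        PV=CF/(1+0.04075)^t    t·PV
  1        11.25        10.8095        10.8095
  2        11.25        10.3863        20.7725
  3        11.25         9.9796        29.9388
  4     1,011.25       861.9317     3,447.7268
  Σ                    893.1071     3,509.2477
P = 893.1071; D_Mac = 3.92926 half-year periods = 1.96463 yrs; D_mod = 1.96463/(1+0.04075) = 1.88770 yrs.
ΔP/P ≈ -D_mod · Δy = -1.88770 × (+0.013) = -0.024540 = -2.4540%.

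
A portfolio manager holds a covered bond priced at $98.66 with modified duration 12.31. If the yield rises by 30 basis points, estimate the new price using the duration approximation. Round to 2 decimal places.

Duration approximation: ΔP/P ≈ -D_mod · Δy = -12.31 × (+0.003) = -0.036930.
New price ≈ 98.66 × (1 - 0.036930) = 95.0164862.

$95.02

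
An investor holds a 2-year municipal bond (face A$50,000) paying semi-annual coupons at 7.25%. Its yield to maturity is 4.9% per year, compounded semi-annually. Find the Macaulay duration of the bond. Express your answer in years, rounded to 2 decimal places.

1.90 years

Periodic yield y = 0.0245. Discount each cash flow and weight by its period:
  t   CF        PV=CF/(1+0.0245)^t    t·PV
  1     1,812.50     1,769.1557     1,769.1557
  2     1,812.50     1,726.8479     3,453.6958
  3     1,812.50     1,685.5519     5,056.6557
  4    51,812.50    47,031.2690   188,125.0760
  Σ                 52,212.8245   198,404.5831
Price P = Σ PV = 52,212.8245.
Macaulay duration = Σ(t·PV) / P = 198,404.5831 / 52,212.8245 = 3.79992 half-year periods.
In years: 3.79992 / 2 = 1.89996 years.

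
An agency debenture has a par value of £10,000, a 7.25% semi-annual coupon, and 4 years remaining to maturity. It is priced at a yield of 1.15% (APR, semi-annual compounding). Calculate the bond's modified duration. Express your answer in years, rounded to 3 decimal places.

Periodic yield y = 0.00575. First find Macaulay duration:
  t   CF        PV=CF/(1+0.00575)^t    t·PV
  1       362.50       360.4275       360.4275
  2       362.50       358.3669       716.7339
  3       362.50       356.3181     1,068.9543
  4       362.50       354.2810     1,417.1239
  5       362.50       352.2555     1,761.2776
  6       362.50       350.2416     2,101.4498
  7       362.50       348.2393     2,437.6748
  8    10,362.50     9,897.9263    79,183.4100
  Σ                 12,378.0562    89,047.0518
P = 12,378.0562; Macaulay duration = 89,047.0518 / 12,378.0562 = 7.19394 half-year periods = 3.59697 years.
Modified duration = D_Mac / (1 + y) = 3.59697 / 1.00575 = 3.57641 years.

3.576 years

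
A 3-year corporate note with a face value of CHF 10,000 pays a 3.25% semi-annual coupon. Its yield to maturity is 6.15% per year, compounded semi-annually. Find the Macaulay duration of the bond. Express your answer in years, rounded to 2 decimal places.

Periodic yield y = 0.03075. Discount each cash flow and weight by its period:
  t   CF        PV=CF/(1+0.03075)^t    t·PV
  1       162.50       157.6522       157.6522
  2       162.50       152.9490       305.8980
  3       162.50       148.3861       445.1584
  4       162.50       143.9594       575.8376
  5       162.50       139.6647       698.3235
  6    10,162.50     8,473.8446    50,843.0679
  Σ                  9,216.4561    53,025.9376
Price P = Σ PV = 9,216.4561.
Macaulay duration = Σ(t·PV) / P = 53,025.9376 / 9,216.4561 = 5.75340 half-year periods.
In years: 5.75340 / 2 = 2.87670 years.

2.88 years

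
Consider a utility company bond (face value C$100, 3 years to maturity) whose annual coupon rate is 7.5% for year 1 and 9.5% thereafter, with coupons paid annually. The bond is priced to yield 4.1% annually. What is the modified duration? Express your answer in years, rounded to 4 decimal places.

2.6849 years

Periodic yield y = 0.041. First find Macaulay duration:
  t   CF        PV=CF/(1+0.041)^t    t·PV
  1         7.50         7.2046         7.2046
  2         9.50         8.7664        17.5328
  3       109.50        97.0648       291.1945
  Σ                    113.0359       315.9320
P = 113.0359; Macaulay duration = 315.9320 / 113.0359 = 2.79497 years.
Modified duration = D_Mac / (1 + y) = 2.79497 / 1.041 = 2.68489 years.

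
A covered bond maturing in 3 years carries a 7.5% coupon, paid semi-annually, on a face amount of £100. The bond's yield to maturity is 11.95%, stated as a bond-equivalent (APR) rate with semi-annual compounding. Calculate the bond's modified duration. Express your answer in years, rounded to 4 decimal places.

2.5699 years

Periodic yield y = 0.05975. First find Macaulay duration:
  t   CF        PV=CF/(1+0.05975)^t    t·PV
  1         3.75         3.5386         3.5386
  2         3.75         3.3391         6.6781
  3         3.75         3.1508         9.4524
  4         3.75         2.9732        11.8926
  5         3.75         2.8055        14.0276
  6       103.75        73.2432       439.4594
  Σ                     89.0504       485.0488
P = 89.0504; Macaulay duration = 485.0488 / 89.0504 = 5.44690 half-year periods = 2.72345 years.
Modified duration = D_Mac / (1 + y) = 2.72345 / 1.05975 = 2.56990 years.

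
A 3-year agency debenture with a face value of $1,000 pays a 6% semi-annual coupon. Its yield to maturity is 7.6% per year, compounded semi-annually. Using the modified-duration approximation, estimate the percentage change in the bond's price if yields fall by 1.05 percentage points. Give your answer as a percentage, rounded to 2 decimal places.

Periodic yield y = 0.038. Modified duration first:
  t   CF        PV=CF/(1+0.038)^t    t·PV
  1        30.00        28.9017        28.9017
  2        30.00        27.8437        55.6873
  3        30.00        26.8243        80.4730
  4        30.00        25.8423       103.3694
  5        30.00        24.8963       124.4814
  6     1,030.00       823.4801     4,940.8805
  Σ                    957.7885     5,333.7934
P = 957.7885; D_Mac = 5.56886 half-year periods = 2.78443 yrs; D_mod = 2.78443/(1+0.038) = 2.68250 yrs.
ΔP/P ≈ -D_mod · Δy = -2.68250 × (-0.0105) = +0.028166 = +2.8166%.

+2.82%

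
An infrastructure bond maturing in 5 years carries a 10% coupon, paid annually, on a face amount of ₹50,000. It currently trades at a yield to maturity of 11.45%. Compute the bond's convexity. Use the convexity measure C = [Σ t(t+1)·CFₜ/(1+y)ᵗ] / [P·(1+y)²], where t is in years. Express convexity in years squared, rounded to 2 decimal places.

18.72

With y = 0.1145:
  t   CF        PV=CF/(1+0.1145)^t    t·PV        t(t+1)·PV
  1     5,000.00     4,486.3167     4,486.3167       8,972.6335
  2     5,000.00     4,025.4076     8,050.8151      24,152.4454
  3     5,000.00     3,611.8507    10,835.5520      43,342.2080
  4     5,000.00     3,240.7812    12,963.1249      64,815.6243
  5    55,000.00    31,986.1762   159,930.8810     959,585.2863
  Σ                 47,350.5324   196,266.6898   1,100,868.1975
P = 47,350.5324.
Convexity = Σ t(t+1)·PV / [P·(1+y)²] = 1,100,868.1975 / (47,350.5324 × 1.242110) = 18.71761.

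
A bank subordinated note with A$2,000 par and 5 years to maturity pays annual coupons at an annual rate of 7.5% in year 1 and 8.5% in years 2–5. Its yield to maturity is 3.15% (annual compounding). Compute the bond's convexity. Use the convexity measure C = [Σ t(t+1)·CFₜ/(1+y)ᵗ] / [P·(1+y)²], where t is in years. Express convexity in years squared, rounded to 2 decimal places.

23.55

With y = 0.0315:
  t   CF        PV=CF/(1+0.0315)^t    t·PV        t(t+1)·PV
  1       150.00       145.4193       145.4193         290.8386
  2       170.00       159.7756       319.5512         958.6536
  3       170.00       154.8964       464.6891       1,858.7564
  4       170.00       150.1661       600.6645       3,003.3226
  5     2,170.00     1,858.2904     9,291.4518      55,748.7106
  Σ                  2,468.5477    10,821.7759      61,860.2818
P = 2,468.5477.
Convexity = Σ t(t+1)·PV / [P·(1+y)²] = 61,860.2818 / (2,468.5477 × 1.063992) = 23.55222.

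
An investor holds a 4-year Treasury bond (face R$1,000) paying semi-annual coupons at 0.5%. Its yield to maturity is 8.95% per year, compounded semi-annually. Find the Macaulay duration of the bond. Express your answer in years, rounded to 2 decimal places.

Periodic yield y = 0.04475. Discount each cash flow and weight by its period:
  t   CF        PV=CF/(1+0.04475)^t    t·PV
  1         2.50         2.3929         2.3929
  2         2.50         2.2904         4.5808
  3         2.50         2.1923         6.5769
  4         2.50         2.0984         8.3936
  5         2.50         2.0085        10.0426
  6         2.50         1.9225        11.5350
  7         2.50         1.8402        12.8811
  8     1,002.50       706.2937     5,650.3497
  Σ                    721.0390     5,706.7528
Price P = Σ PV = 721.0390.
Macaulay duration = Σ(t·PV) / P = 5,706.7528 / 721.0390 = 7.91462 half-year periods.
In years: 7.91462 / 2 = 3.95731 years.

3.96 years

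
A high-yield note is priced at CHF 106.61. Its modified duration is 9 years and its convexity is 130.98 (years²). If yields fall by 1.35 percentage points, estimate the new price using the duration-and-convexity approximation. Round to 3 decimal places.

CHF 120.836

Duration effect: -D_mod·Δy = -9 × (-0.0135) = +0.121500
Convexity effect: ½·C·(Δy)² = 0.5 × 130.98 × (-0.0135)² = +0.0119355525
ΔP/P ≈ +0.121500 + 0.0119355525 = +0.1334355525
New price ≈ 106.61 × (1 + 0.1334355525) = 120.835564252025.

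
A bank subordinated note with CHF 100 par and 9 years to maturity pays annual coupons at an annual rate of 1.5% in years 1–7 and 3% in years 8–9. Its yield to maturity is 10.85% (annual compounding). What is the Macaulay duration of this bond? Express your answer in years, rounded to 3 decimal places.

8.192 years

Periodic yield y = 0.1085. Discount each cash flow and weight by its year:
  t   CF        PV=CF/(1+0.1085)^t    t·PV
  1         1.50         1.3532         1.3532
  2         1.50         1.2207         2.4415
  3         1.50         1.1012         3.3037
  4         1.50         0.9935         3.9738
  5         1.50         0.8962         4.4811
  6         1.50         0.8085         4.8510
  7         1.50         0.7294         5.1055
  8         3.00         1.3159        10.5275
  9       103.00        40.7583       366.8246
  Σ                     49.1769       402.8619
Price P = Σ PV = 49.1769.
Macaulay duration = Σ(t·PV) / P = 402.8619 / 49.1769 = 8.19209 years.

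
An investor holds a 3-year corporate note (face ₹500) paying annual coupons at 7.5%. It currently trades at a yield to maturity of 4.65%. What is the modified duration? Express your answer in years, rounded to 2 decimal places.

Periodic yield y = 0.0465. First find Macaulay duration:
  t   CF        PV=CF/(1+0.0465)^t    t·PV
  1        37.50        35.8337        35.8337
  2        37.50        34.2415        68.4830
  3       537.50       468.9870     1,406.9609
  Σ                    539.0622     1,511.2776
P = 539.0622; Macaulay duration = 1,511.2776 / 539.0622 = 2.80353 years.
Modified duration = D_Mac / (1 + y) = 2.80353 / 1.0465 = 2.67896 years.

2.68 years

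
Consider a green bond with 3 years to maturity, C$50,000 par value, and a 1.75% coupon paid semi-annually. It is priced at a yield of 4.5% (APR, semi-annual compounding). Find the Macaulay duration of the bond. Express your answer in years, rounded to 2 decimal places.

2.93 years

Periodic yield y = 0.0225. Discount each cash flow and weight by its period:
  t   CF        PV=CF/(1+0.0225)^t    t·PV
  1       437.50       427.8729       427.8729
  2       437.50       418.4576       836.9151
  3       437.50       409.2495     1,227.7484
  4       437.50       400.2440     1,600.9759
  5       437.50       391.4366     1,957.1832
  6    50,437.50    44,134.0367   264,804.2203
  Σ                 46,181.2972   270,854.9157
Price P = Σ PV = 46,181.2972.
Macaulay duration = Σ(t·PV) / P = 270,854.9157 / 46,181.2972 = 5.86503 half-year periods.
In years: 5.86503 / 2 = 2.93252 years.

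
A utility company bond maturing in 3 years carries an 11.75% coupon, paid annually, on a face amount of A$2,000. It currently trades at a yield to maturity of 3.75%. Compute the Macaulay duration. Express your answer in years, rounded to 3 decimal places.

2.726 years

Periodic yield y = 0.0375. Discount each cash flow and weight by its year:
  t   CF        PV=CF/(1+0.0375)^t    t·PV
  1       235.00       226.5060       226.5060
  2       235.00       218.3191       436.6381
  3     2,235.00     2,001.3047     6,003.9140
  Σ                  2,446.1298     6,667.0582
Price P = Σ PV = 2,446.1298.
Macaulay duration = Σ(t·PV) / P = 6,667.0582 / 2,446.1298 = 2.72555 years.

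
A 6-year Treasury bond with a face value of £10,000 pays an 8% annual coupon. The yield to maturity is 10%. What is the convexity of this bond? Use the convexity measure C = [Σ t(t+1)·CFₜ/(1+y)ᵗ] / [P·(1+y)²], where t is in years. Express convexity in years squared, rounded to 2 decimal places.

With y = 0.1:
  t   CF        PV=CF/(1+0.1)^t    t·PV        t(t+1)·PV
  1       800.00       727.2727       727.2727       1,454.5455
  2       800.00       661.1570     1,322.3140       3,966.9421
  3       800.00       601.0518     1,803.1555       7,212.6221
  4       800.00       546.4108     2,185.6431      10,928.2153
  5       800.00       496.7371     2,483.6853      14,902.1118
  6    10,800.00     6,096.3184    36,577.9107     256,045.3747
  Σ                  9,128.9479    45,099.9813     294,509.8114
P = 9,128.9479.
Convexity = Σ t(t+1)·PV / [P·(1+y)²] = 294,509.8114 / (9,128.9479 × 1.210000) = 26.66206.

26.66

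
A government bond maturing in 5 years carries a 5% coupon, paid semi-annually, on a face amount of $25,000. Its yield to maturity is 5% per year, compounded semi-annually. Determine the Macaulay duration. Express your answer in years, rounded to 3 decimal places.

4.485 years

Periodic yield y = 0.025. Discount each cash flow and weight by its period:
  t   CF        PV=CF/(1+0.025)^t    t·PV
  1       625.00       609.7561       609.7561
  2       625.00       594.8840     1,189.7680
  3       625.00       580.3746     1,741.1239
  4       625.00       566.2192     2,264.8766
  5       625.00       552.4089     2,762.0446
  6       625.00       538.9355     3,233.6132
  7       625.00       525.7908     3,680.5354
  8       625.00       512.9666     4,103.7329
  9       625.00       500.4552     4,504.0970
  10   25,625.00    20,018.2090   200,182.0904
  Σ                 25,000.0000   224,271.6382
Price P = Σ PV = 25,000.0000.
Macaulay duration = Σ(t·PV) / P = 224,271.6382 / 25,000.0000 = 8.97087 half-year periods.
In years: 8.97087 / 2 = 4.48543 years.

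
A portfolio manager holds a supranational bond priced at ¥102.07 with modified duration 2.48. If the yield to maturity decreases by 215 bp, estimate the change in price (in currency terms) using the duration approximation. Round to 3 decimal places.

+¥5.442

Duration approximation: ΔP/P ≈ -D_mod · Δy = -2.48 × (-0.0215) = +0.053320.
ΔP ≈ 102.07 × (+0.053320) = +5.4423724.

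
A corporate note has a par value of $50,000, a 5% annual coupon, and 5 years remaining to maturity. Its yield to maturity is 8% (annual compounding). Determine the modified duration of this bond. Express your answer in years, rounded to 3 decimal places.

4.177 years

Periodic yield y = 0.08. First find Macaulay duration:
  t   CF        PV=CF/(1+0.08)^t    t·PV
  1     2,500.00     2,314.8148     2,314.8148
  2     2,500.00     2,143.3471     4,286.6941
  3     2,500.00     1,984.5806     5,953.7418
  4     2,500.00     1,837.5746     7,350.2985
  5    52,500.00    35,730.6178   178,653.0892
  Σ                 44,010.9349   198,558.6385
P = 44,010.9349; Macaulay duration = 198,558.6385 / 44,010.9349 = 4.51158 years.
Modified duration = D_Mac / (1 + y) = 4.51158 / 1.08 = 4.17738 years.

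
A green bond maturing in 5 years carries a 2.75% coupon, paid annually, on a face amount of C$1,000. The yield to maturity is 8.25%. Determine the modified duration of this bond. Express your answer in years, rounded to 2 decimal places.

4.34 years

Periodic yield y = 0.0825. First find Macaulay duration:
  t   CF        PV=CF/(1+0.0825)^t    t·PV
  1        27.50        25.4042        25.4042
  2        27.50        23.4680        46.9361
  3        27.50        21.6795        65.0385
  4        27.50        20.0272        80.1090
  5     1,027.50       691.2614     3,456.3070
  Σ                    781.8403     3,673.7946
P = 781.8403; Macaulay duration = 3,673.7946 / 781.8403 = 4.69891 years.
Modified duration = D_Mac / (1 + y) = 4.69891 / 1.0825 = 4.34079 years.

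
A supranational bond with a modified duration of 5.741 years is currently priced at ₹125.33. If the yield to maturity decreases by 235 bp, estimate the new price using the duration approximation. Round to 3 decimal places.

Duration approximation: ΔP/P ≈ -D_mod · Δy = -5.741 × (-0.0235) = +0.1349135.
New price ≈ 125.33 × (1 + 0.1349135) = 142.238708955.

₹142.239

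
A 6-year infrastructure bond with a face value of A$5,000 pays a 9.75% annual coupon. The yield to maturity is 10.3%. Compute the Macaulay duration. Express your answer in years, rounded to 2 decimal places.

Periodic yield y = 0.103. Discount each cash flow and weight by its year:
  t   CF        PV=CF/(1+0.103)^t    t·PV
  1       487.50       441.9764       441.9764
  2       487.50       400.7039       801.4078
  3       487.50       363.2855     1,089.8565
  4       487.50       329.3613     1,317.4452
  5       487.50       298.6050     1,493.0249
  6     5,487.50     3,047.3438    18,284.0630
  Σ                  4,881.2760    23,427.7740
Price P = Σ PV = 4,881.2760.
Macaulay duration = Σ(t·PV) / P = 23,427.7740 / 4,881.2760 = 4.79952 years.

4.80 years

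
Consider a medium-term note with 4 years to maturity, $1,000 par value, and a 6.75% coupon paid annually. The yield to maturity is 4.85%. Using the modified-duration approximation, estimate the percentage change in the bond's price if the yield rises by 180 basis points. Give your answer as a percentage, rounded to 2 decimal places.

Periodic yield y = 0.0485. Modified duration first:
  t   CF        PV=CF/(1+0.0485)^t    t·PV
  1        67.50        64.3777        64.3777
  2        67.50        61.3998       122.7996
  3        67.50        58.5596       175.6789
  4     1,067.50       883.2714     3,533.0854
  Σ                  1,067.6085     3,895.9416
P = 1,067.6085; D_Mac = 3.64922 yrs; D_mod = 3.64922/(1+0.0485) = 3.48042 yrs.
ΔP/P ≈ -D_mod · Δy = -3.48042 × (+0.018) = -0.062648 = -6.2648%.

-6.26%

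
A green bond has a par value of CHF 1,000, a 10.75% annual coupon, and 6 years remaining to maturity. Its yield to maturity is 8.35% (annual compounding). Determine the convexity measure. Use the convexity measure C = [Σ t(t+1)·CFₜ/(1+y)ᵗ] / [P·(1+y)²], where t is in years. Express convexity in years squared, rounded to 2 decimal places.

26.27

With y = 0.0835:
  t   CF        PV=CF/(1+0.0835)^t    t·PV        t(t+1)·PV
  1       107.50        99.2155        99.2155         198.4310
  2       107.50        91.5695       183.1389         549.4167
  3       107.50        84.5126       253.5379       1,014.1518
  4       107.50        77.9997       311.9987       1,559.9935
  5       107.50        71.9886       359.9431       2,159.6588
  6     1,107.50       684.4949     4,106.9696      28,748.7874
  Σ                  1,109.7809     5,314.8038      34,230.4393
P = 1,109.7809.
Convexity = Σ t(t+1)·PV / [P·(1+y)²] = 34,230.4393 / (1,109.7809 × 1.173972) = 26.27347.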